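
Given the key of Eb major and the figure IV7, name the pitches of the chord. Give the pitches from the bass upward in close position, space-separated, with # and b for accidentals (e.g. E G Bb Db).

Ab C Eb G

In Eb major, scale degree 4 is Ab, and the diatonic chord built there is a major seventh chord.
That chord is spelled Ab-C-Eb-G.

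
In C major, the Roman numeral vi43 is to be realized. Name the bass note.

vi in C major has root A; the chord is A-C-E-G.
The figure 43 means second inversion — the fifth is in the bass.

E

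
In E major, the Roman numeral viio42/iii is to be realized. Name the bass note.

E

The applied chord viio42/iii is rooted on F##: F##-A#-C#-E.
The figure 42 means third inversion — the seventh is in the bass.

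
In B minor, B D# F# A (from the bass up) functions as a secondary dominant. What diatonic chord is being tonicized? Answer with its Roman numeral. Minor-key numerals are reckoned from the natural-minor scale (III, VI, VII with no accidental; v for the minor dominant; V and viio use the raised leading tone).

The chord is a dominant seventh chord on B.
A dominant resolves down a perfect fifth: B → E. In B minor, E is scale degree 4, i.e. iv.

iv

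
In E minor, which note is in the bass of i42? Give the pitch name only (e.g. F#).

D

i in E minor has root E; the chord is E-G-B-D.
The figure 42 means third inversion — the seventh is in the bass.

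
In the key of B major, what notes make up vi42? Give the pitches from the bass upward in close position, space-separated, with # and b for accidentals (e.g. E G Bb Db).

The numeral's case and figure indicate a minor seventh chord. In B major its root, the submediant, is G#.
That chord is spelled G#-B-D#-F#.
With the 42 figure the chord is in third inversion; from the bass F# upward in close position it reads F#-G#-B-D#.

F# G# B D#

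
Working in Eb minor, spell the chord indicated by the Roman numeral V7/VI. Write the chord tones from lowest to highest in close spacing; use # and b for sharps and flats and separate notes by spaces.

Gb Bb Db Fb

The slash means an applied dominant: we want the dominant of VI. In Eb minor, VI is Cb major, and its dominant is built on Gb.
Building a dominant seventh chord on Gb gives Gb-Bb-Db-Fb.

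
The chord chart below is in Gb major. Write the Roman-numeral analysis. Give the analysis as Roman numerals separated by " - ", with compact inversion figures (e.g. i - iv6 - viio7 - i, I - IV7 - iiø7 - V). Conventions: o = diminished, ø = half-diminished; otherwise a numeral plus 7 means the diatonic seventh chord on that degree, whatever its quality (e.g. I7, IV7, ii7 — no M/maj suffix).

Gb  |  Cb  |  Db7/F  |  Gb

Gb: root Gb is the tonic; major triad there is I.
Cb: major triad on Cb = scale degree 4 → IV.
Db7/F: dominant seventh chord on Db = scale degree 5 → V65.
Gb has root Gb, degree 1 in Gb major, so I.

I - IV - V65 - I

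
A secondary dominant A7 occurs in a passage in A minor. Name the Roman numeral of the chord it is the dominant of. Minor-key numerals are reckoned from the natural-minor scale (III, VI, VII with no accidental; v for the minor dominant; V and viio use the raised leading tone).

iv

The chord is a dominant seventh chord on A.
A dominant resolves down a perfect fifth: A → D. In A minor, D is scale degree 4, i.e. iv.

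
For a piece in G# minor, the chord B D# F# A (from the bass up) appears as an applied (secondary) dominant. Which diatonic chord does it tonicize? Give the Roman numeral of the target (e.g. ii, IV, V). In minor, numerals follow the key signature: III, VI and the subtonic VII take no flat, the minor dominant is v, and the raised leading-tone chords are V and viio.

The chord is a dominant seventh chord on B.
A dominant resolves down a perfect fifth: B → E. In G# minor, E is scale degree 6, i.e. VI.

VI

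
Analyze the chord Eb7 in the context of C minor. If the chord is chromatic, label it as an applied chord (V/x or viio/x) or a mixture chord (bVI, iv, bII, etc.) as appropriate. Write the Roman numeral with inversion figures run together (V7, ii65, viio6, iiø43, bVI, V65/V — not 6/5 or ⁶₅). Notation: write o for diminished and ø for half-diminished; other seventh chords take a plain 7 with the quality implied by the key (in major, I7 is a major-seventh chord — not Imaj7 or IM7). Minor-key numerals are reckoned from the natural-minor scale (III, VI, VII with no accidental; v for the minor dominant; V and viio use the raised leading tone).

V7/VI

The pitches Eb-G-Bb-Db form a dominant seventh chord rooted on Eb.
Eb is not a diatonic chord root with this quality in C minor, but it lies a perfect fifth above Ab (VI), so the chord functions as an applied dominant of VI.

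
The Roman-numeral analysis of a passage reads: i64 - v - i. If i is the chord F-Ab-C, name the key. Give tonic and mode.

F minor

The anchor chord is a minor triad on F, labeled i.
If F is scale degree 1 and the mode makes that degree carry a minor triad, the tonic is F and the mode is minor.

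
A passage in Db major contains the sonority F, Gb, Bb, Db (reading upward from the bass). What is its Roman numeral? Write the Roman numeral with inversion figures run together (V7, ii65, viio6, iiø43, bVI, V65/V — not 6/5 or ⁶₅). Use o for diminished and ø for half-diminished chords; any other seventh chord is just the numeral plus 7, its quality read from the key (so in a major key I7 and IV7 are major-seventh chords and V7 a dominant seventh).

Stacked in thirds the chord is Gb-Bb-Db-F: a major seventh chord on Gb.
In Db major, Gb is the subdominant; the diatonic major seventh chord there is IV7.
With F in the bass the chord is in third inversion, so the figured bass is 42.

IV42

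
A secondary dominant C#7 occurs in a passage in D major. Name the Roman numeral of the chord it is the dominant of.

iii

The chord is a dominant seventh chord on C#.
A dominant resolves down a perfect fifth: C# → F#. In D major, F# is scale degree 3, i.e. iii.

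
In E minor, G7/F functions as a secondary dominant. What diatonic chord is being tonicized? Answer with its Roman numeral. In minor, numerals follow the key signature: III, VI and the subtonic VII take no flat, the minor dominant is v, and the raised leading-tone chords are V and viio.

The chord is a dominant seventh chord on G.
A dominant resolves down a perfect fifth: G → C. In E minor, C is scale degree 6, i.e. VI.

VI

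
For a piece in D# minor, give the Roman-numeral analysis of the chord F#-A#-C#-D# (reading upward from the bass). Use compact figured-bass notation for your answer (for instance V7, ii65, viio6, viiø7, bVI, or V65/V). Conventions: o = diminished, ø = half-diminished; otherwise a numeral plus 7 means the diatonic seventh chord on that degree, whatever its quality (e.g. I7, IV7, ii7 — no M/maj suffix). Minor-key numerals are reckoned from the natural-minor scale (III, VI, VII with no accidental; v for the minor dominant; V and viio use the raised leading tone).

Stacked in thirds the chord is D#-F#-A#-C#: a minor seventh chord on D#.
In D# minor, D# is the tonic; the diatonic minor seventh chord there is i7.
With F# in the bass the chord is in first inversion, so the figured bass is 65.

i65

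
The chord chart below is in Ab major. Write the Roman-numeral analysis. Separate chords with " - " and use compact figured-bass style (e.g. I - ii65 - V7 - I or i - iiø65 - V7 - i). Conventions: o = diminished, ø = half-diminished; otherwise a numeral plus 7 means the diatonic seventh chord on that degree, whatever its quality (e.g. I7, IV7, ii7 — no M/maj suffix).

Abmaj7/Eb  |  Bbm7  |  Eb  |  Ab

Abmaj7/Eb has root Ab, degree 1 in Ab major, so I43.
Bbm7 has root Bb, degree 2 in Ab major, so ii7.
Eb: root Eb is the dominant; major triad there is V.
Ab: major triad on Ab = scale degree 1 → I.

I43 - ii7 - V - I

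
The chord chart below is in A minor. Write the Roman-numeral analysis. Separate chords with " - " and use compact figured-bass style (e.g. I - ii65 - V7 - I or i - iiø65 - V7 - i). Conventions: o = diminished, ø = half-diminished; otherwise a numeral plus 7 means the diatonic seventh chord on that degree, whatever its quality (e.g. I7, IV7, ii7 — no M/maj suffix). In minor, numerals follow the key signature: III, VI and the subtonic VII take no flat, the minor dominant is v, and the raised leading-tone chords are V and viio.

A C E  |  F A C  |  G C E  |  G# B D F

i - VI - III64 - viio7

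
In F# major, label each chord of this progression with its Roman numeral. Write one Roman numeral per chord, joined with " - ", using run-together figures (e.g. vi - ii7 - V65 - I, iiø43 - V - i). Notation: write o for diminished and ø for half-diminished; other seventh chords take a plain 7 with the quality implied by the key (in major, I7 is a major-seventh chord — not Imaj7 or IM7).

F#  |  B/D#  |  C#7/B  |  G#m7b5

F#: major triad on F# = scale degree 1 → I.
B/D#: major triad on B = scale degree 4 → IV6.
C#7/B has root C#, degree 5 in F# major, so V42.
G#m7b5 is non-diatonic — iiø7, a mixture chord from F# minor.

I - IV6 - V42 - iiø7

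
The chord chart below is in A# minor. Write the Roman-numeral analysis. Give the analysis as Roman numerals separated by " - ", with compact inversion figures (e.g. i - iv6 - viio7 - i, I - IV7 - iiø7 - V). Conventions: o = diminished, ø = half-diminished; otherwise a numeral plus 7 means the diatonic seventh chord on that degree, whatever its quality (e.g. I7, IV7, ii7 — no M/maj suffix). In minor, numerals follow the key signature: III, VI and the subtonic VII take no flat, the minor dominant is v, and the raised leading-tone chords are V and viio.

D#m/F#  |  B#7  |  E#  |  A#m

D#m/F# has root D#, degree 4 in A# minor, so iv6.
B#7: chromatic; B# is V of V, so V7/V.
E# has root E#, degree 5 in A# minor, so V.
A#m: minor triad on A# = scale degree 1 → i.

iv6 - V7/V - V - i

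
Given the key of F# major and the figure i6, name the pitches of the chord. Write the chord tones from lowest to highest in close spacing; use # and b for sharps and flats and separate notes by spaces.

A C# F#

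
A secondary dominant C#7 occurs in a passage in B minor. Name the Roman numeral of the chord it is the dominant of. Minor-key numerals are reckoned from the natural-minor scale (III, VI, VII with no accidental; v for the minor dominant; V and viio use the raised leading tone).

The chord is a dominant seventh chord on C#.
A dominant resolves down a perfect fifth: C# → F#. In B minor, F# is scale degree 5, i.e. V.

V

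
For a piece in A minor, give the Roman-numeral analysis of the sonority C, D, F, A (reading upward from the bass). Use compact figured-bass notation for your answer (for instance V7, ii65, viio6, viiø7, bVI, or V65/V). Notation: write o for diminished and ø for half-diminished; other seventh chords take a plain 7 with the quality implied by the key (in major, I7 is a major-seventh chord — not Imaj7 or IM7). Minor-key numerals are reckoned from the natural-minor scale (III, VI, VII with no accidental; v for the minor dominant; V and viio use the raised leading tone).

The pitches D-F-A-C form a minor seventh chord rooted on D.
D is scale degree 4 in A minor, and a minor seventh chord on that degree is written iv7.
With C in the bass the chord is in third inversion, so the figured bass is 42.

iv42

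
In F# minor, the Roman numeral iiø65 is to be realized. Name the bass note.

B

iiø in F# minor has root G#; the chord is G#-B-D-F#.
The figure 65 means first inversion — the third is in the bass.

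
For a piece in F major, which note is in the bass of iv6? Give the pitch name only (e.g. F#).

iv in F major has root Bb; the chord is Bb-Db-F.
The figure 6 means first inversion — the third is in the bass.

Db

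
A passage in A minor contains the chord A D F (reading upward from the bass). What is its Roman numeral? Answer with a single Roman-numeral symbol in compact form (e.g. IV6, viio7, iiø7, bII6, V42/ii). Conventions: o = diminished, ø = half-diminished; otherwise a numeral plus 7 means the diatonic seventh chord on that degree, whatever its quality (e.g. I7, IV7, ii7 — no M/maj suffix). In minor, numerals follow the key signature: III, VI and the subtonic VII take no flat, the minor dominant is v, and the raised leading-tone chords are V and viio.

iv64

Stacked in thirds the chord is D-F-A: a minor triad on D.
D is scale degree 4 in A minor, and a minor triad on that degree is written iv.
With A in the bass the chord is in second inversion, so the figured bass is 64.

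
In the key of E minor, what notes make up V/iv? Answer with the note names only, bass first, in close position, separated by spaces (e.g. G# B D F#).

E G# B

V/iv is a secondary dominant — the dominant triad of iv. iv in E minor is A, so the applied chord's root is E, a perfect fifth above.
Building a major triad on E gives E-G#-B.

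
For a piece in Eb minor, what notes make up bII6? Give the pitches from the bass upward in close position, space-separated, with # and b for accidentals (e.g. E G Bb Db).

Scale degree 2 in Eb minor is F; lowering it a half step gives Fb. bII6 is the Neapolitan sixth — a major triad on the lowered second degree, here in its customary first inversion.
So the chord is Fb-Ab-Cb.
The figured bass 6 indicates first inversion, placing the third (Ab) in the bass: Ab-Cb-Fb.

Ab Cb Fb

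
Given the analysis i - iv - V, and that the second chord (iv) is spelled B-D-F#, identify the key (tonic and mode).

F# minor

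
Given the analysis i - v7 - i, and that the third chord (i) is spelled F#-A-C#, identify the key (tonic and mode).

F# minor

The chord F#m is a minor triad rooted on F#; its label is i.
If F# is scale degree 1 and the mode makes that degree carry a minor triad, the tonic is F# and the mode is minor.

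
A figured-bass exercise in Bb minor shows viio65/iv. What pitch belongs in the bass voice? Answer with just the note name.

F

The applied chord viio65/iv is rooted on D: D-F-Ab-Cb.
The figure 65 means first inversion — the third is in the bass.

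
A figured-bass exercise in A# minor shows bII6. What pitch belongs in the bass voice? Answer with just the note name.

bII in A# minor has root B; the chord is B-D#-F#.
The figure 6 means first inversion — the third is in the bass.

D#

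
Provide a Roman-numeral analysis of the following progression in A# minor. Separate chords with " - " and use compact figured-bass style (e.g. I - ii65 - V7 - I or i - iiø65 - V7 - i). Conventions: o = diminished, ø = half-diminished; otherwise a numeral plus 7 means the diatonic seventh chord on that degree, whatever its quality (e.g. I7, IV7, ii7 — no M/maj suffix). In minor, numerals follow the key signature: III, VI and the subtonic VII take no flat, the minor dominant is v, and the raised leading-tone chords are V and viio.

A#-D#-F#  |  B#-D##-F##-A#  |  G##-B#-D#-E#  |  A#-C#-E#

A#-D#-F# has root D#, degree 4 in A# minor, so iv64.
B#-D##-F##-A#: a dominant seventh chord on B#, the applied dominant of V → V7/V.
G##-B#-D#-E#: dominant seventh chord on E# = scale degree 5 → V65.
A#-C#-E#: root A# is the tonic; minor triad there is i.

iv64 - V7/V - V65 - i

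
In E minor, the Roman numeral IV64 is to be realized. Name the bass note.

E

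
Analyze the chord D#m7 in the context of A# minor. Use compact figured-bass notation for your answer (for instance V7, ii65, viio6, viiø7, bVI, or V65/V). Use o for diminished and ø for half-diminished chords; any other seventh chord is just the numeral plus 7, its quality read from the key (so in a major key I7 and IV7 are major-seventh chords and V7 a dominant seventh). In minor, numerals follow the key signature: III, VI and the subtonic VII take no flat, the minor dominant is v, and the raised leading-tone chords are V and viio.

iv7

Stacked in thirds the chord is D#-F#-A#-C#: a minor seventh chord on D#.
In A# minor, D# is the subdominant; the diatonic minor seventh chord there is iv7.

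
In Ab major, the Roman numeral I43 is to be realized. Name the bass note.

I in Ab major has root Ab; the chord is Ab-C-Eb-G.
The figure 43 means second inversion — the fifth is in the bass.

Eb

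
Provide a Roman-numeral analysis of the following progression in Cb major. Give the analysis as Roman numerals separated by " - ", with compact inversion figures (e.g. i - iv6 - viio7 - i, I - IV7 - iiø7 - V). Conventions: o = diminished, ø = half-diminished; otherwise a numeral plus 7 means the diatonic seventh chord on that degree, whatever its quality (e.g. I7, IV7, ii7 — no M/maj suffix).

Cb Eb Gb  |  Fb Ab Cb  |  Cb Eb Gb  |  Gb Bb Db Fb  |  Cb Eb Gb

I - IV - I - V7 - I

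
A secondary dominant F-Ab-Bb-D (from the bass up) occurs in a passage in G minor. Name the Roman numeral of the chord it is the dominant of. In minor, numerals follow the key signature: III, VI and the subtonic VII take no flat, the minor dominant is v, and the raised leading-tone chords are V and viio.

The chord is a dominant seventh chord on Bb.
A dominant resolves down a perfect fifth: Bb → Eb. In G minor, Eb is scale degree 6, i.e. VI.

VI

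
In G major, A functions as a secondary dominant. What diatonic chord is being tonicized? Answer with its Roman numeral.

V

The chord is a major triad on A.
A dominant resolves down a perfect fifth: A → D. In G major, D is scale degree 5, i.e. V.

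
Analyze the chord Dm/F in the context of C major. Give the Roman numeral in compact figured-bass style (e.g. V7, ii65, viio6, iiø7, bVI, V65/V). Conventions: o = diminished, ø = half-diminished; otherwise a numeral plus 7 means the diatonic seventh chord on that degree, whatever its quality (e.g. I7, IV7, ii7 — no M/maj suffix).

ii6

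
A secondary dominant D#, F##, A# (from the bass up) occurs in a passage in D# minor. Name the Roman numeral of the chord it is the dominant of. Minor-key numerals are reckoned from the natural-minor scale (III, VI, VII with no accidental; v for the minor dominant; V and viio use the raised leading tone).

iv

The chord is a major triad on D#.
A dominant resolves down a perfect fifth: D# → G#. In D# minor, G# is scale degree 4, i.e. iv.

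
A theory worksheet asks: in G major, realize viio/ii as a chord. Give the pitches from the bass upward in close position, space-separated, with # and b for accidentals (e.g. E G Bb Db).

G# B D

The slash marks an applied leading-tone chord: viio of ii. In G major, ii is A, so the leading tone to it is G#, a half step below.
Building a diminished triad on G# gives G#-B-D.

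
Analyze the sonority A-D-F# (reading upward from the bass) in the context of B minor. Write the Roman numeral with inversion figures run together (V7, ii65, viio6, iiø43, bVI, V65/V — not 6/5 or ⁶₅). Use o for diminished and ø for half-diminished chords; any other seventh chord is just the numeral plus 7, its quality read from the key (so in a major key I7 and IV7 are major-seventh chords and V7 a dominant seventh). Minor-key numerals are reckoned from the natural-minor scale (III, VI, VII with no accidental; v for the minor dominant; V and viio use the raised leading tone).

III64

Stacked in thirds the chord is D-F#-A: a major triad on D.
D is scale degree 3 in B minor, and a major triad on that degree is written III.
With A in the bass the chord is in second inversion, so the figured bass is 64.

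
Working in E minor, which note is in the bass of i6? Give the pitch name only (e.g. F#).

G

i in E minor has root E; the chord is E-G-B.
The figure 6 means first inversion — the third is in the bass.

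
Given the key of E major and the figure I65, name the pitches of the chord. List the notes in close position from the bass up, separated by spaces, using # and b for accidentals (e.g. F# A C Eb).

In E major, the first degree is E, and the diatonic chord built there is a major seventh chord.
Stacking thirds from E gives E-G#-B-D#.
With the 65 figure the chord is in first inversion; from the bass G# upward in close position it reads G#-B-D#-E.

G# B D# E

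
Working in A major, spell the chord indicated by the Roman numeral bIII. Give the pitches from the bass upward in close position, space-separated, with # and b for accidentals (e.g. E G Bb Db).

C E G

bIII is a major triad on the lowered third degree, borrowed from the parallel minor. In A major that root is C.
So the chord is C-E-G, a major triad.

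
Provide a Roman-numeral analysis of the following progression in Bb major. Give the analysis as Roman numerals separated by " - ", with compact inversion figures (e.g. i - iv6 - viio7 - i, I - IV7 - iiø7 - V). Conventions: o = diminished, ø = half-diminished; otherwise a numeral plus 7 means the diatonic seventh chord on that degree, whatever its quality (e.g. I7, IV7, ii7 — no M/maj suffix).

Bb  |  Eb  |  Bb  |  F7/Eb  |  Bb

I - IV - I - V42 - I

Bb has root Bb, degree 1 in Bb major, so I.
Eb has root Eb, degree 4 in Bb major, so IV.
Bb: major triad on Bb = scale degree 1 → I.
F7/Eb: root F is the dominant; dominant seventh chord there is V42.
Bb: root Bb is the tonic; major triad there is I.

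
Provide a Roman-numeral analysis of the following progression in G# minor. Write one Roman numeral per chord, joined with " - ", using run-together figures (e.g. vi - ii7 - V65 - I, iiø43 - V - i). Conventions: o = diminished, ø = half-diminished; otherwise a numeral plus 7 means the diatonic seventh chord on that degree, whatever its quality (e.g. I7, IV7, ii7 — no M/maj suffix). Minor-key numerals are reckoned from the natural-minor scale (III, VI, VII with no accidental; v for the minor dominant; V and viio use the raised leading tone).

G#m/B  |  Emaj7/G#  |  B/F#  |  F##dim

G#m/B has root G#, degree 1 in G# minor, so i6.
Emaj7/G#: major seventh chord on E = scale degree 6 → VI65.
B/F#: major triad on B = scale degree 3 → III64.
F##dim: root F## is the leading tone; diminished triad there is viio.

i6 - VI65 - III64 - viio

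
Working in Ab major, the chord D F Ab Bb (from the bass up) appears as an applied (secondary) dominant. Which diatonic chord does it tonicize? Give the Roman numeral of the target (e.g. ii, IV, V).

V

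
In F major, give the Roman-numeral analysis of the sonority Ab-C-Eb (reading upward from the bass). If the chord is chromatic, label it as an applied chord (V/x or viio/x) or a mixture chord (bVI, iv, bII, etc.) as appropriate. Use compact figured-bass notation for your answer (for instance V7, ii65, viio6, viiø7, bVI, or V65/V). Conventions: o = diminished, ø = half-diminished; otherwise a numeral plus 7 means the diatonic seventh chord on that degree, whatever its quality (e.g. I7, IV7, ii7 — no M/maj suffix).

bIII

The pitches Ab-C-Eb form a major triad rooted on Ab.
Ab is the lowered third degree of F major (diatonic 3 would be A). This is a major triad on the lowered third degree, borrowed from the parallel minor.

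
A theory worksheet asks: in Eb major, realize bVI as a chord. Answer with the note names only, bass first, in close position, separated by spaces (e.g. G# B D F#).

Cb Eb Gb

bVI is a major triad on the lowered sixth degree, borrowed from the parallel minor. In Eb major that root is Cb.
So the chord is Cb-Eb-Gb, a major triad.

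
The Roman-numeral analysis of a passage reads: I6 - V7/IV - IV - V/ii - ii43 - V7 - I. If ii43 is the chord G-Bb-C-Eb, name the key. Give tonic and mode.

The anchor chord is a minor seventh chord on C, labeled ii43.
Counting down one scale step from C places the tonic on Bb; a minor seventh chord on degree 2 is diatonic only in major.

Bb major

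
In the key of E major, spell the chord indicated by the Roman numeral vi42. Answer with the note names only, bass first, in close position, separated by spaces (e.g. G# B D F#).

B C# E G#

The numeral's case and figure indicate a minor seventh chord. In E major its root, scale degree 6, is C#.
Stacking thirds from C# gives C#-E-G#-B.
With the 42 figure the chord is in third inversion; from the bass B upward in close position it reads B-C#-E-G#.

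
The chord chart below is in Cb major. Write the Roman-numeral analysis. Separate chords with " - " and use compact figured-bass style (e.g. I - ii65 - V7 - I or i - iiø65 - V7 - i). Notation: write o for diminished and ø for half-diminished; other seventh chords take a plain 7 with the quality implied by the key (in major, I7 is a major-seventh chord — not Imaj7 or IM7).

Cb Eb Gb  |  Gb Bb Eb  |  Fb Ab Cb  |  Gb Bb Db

I - iii6 - IV - V

Cb-Eb-Gb has root Cb, degree 1 in Cb major, so I.
Gb-Bb-Eb: minor triad on Eb = scale degree 3 → iii6.
Fb-Ab-Cb: major triad on Fb = scale degree 4 → IV.
Gb-Bb-Db: root Gb is the dominant; major triad there is V.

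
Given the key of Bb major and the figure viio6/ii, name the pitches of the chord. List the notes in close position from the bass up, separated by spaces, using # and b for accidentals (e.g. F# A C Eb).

viio6/ii is a secondary leading-tone chord. The target ii is C in Bb major; the applied chord is rooted a semitone below, on B.
Building a diminished triad on B gives B-D-F.
The figured bass 6 indicates first inversion, placing the third (D) in the bass: D-F-B.

D F B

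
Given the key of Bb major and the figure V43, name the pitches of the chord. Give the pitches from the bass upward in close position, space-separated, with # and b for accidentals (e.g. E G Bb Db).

C Eb F A

In Bb major, scale degree 5 is F, and the diatonic chord built there is a dominant seventh chord.
That chord is spelled F-A-C-Eb.
With the 43 figure the chord is in second inversion; from the bass C upward in close position it reads C-Eb-F-A.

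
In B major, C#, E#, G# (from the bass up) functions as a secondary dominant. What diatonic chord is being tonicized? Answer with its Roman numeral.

The chord is a major triad on C#.
A dominant resolves down a perfect fifth: C# → F#. In B major, F# is scale degree 5, i.e. V.

V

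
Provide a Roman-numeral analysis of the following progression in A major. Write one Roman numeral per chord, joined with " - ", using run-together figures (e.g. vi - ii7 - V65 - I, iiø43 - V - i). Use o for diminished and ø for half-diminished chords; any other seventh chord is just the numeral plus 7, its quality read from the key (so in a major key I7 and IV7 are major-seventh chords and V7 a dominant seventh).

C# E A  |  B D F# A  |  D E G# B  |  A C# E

C#-E-A has root A, degree 1 in A major, so I6.
B-D-F#-A: minor seventh chord on B = scale degree 2 → ii7.
D-E-G#-B: dominant seventh chord on E = scale degree 5 → V42.
A-C#-E has root A, degree 1 in A major, so I.

I6 - ii7 - V42 - I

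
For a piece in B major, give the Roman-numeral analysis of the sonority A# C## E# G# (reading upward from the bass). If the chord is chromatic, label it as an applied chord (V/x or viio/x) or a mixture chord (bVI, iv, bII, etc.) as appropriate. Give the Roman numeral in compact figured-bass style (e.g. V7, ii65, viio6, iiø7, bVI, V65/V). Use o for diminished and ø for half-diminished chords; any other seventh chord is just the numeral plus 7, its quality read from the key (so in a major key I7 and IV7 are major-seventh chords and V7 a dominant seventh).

V7/iii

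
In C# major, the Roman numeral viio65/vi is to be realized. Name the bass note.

B#

The applied chord viio65/vi is rooted on G##: G##-B#-D#-F#.
The figure 65 means first inversion — the third is in the bass.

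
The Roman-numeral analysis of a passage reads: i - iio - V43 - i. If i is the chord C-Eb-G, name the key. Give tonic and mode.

C minor

The chord Cm is a minor triad rooted on C; its label is i.
If C is scale degree 1 and the mode makes that degree carry a minor triad, the tonic is C and the mode is minor.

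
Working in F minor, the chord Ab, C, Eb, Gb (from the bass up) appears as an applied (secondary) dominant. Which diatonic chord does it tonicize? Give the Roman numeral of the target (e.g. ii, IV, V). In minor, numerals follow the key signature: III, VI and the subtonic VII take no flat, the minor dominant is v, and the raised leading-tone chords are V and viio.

The chord is a dominant seventh chord on Ab.
A dominant resolves down a perfect fifth: Ab → Db. In F minor, Db is scale degree 6, i.e. VI.

VI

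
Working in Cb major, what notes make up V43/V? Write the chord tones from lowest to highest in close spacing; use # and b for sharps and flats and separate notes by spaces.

Ab Cb Db F

The slash means an applied dominant: we want the dominant of V. In Cb major, V is Gb major, and its dominant is built on Db.
Building a dominant seventh chord on Db gives Db-F-Ab-Cb.
With the 43 figure the chord is in second inversion; from the bass Ab upward in close position it reads Ab-Cb-Db-F.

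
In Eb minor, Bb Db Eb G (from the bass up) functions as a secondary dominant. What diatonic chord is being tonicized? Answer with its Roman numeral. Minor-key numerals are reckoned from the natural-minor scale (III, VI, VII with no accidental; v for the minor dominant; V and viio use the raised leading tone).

iv

The chord is a dominant seventh chord on Eb.
A dominant resolves down a perfect fifth: Eb → Ab. In Eb minor, Ab is scale degree 4, i.e. iv.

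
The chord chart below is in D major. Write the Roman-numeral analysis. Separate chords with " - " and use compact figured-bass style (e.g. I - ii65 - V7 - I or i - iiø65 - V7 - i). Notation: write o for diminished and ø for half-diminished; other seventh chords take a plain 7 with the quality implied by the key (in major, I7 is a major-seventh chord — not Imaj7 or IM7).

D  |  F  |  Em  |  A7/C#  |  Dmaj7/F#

I - bIII - ii - V65 - I65

D: root D is the tonic; major triad there is I.
F: F with this quality isn't in the key; it's bIII, borrowed from the parallel minor.
Em: root E is the supertonic; minor triad there is ii.
A7/C#: dominant seventh chord on A = scale degree 5 → V65.
Dmaj7/F# has root D, degree 1 in D major, so I65.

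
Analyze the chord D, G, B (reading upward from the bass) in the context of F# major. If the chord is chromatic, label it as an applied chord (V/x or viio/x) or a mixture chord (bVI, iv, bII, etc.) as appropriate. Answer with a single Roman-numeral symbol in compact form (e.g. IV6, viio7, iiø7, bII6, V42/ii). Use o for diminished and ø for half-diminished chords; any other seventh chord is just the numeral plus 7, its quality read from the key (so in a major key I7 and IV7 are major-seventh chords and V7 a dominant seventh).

bII64

Stacked in thirds the chord is G-B-D: a major triad on G.
G is the lowered second degree of F# major (diatonic 2 would be G#). This is the Neapolitan chord — a major triad on the lowered second degree.
With D in the bass the chord is in second inversion, so the figured bass is 64.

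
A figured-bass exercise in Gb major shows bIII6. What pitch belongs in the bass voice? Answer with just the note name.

Db

bIII in Gb major has root Bbb; the chord is Bbb-Db-Fb.
The figure 6 means first inversion — the third is in the bass.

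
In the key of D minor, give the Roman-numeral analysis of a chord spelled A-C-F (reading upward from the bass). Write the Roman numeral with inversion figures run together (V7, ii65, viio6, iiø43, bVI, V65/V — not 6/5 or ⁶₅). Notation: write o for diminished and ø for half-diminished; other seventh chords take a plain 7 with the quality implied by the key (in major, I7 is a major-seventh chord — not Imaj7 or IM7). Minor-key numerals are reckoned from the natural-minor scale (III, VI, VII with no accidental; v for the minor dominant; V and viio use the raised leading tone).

The pitches F-A-C form a major triad rooted on F.
F is scale degree 3 in D minor, and a major triad on that degree is written III.
With A in the bass the chord is in first inversion, so the figured bass is 6.

III6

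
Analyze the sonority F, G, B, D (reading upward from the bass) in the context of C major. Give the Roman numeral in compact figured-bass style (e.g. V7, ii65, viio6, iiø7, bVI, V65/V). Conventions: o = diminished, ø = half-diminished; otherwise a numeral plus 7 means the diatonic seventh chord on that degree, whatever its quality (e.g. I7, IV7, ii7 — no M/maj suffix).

Stacked in thirds the chord is G-B-D-F: a dominant seventh chord on G.
In C major, G is the dominant; the diatonic dominant seventh chord there is V7.
With F in the bass the chord is in third inversion, so the figured bass is 42.

V42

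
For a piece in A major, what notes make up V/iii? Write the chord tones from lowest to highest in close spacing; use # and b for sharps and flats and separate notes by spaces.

V/iii is a secondary dominant — the dominant triad of iii. iii in A major is C#, so the applied chord's root is G#, a perfect fifth above.
Building a major triad on G# gives G#-B#-D#.

G# B# D#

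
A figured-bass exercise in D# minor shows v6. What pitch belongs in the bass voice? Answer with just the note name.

v in D# minor has root A#; the chord is A#-C#-E#.
The figure 6 means first inversion — the third is in the bass.

C#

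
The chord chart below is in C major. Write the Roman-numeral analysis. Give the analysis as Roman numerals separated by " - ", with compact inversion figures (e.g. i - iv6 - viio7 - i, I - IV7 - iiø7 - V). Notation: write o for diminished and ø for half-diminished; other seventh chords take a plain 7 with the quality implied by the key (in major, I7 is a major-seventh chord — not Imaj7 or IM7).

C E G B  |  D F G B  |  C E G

C-E-G-B has root C, degree 1 in C major, so I7.
D-F-G-B: root G is the dominant; dominant seventh chord there is V43.
C-E-G: root C is the tonic; major triad there is I.

I7 - V43 - I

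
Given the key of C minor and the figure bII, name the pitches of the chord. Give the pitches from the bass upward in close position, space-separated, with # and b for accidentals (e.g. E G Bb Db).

Scale degree 2 in C minor is D; lowering it a half step gives Db. bII is the Neapolitan chord — a major triad on the lowered second degree.
So the chord is Db-F-Ab, a major triad.

Db F Ab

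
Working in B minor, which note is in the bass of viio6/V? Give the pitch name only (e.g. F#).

G#

The applied chord viio6/V is rooted on E#: E#-G#-B.
The figure 6 means first inversion — the third is in the bass.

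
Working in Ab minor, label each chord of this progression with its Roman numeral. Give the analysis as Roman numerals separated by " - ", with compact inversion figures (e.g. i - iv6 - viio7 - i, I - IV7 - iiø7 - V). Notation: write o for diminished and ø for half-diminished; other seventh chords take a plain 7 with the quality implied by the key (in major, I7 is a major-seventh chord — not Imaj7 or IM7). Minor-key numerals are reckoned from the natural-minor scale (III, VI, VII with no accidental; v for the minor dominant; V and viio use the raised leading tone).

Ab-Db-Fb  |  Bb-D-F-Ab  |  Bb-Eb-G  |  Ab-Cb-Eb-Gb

iv64 - V7/V - V64 - i7

Ab-Db-Fb: minor triad on Db = scale degree 4 → iv64.
Bb-D-F-Ab: a dominant seventh chord on Bb, the applied dominant of V → V7/V.
Bb-Eb-G: major triad on Eb = scale degree 5 → V64.
Ab-Cb-Eb-Gb: minor seventh chord on Ab = scale degree 1 → i7.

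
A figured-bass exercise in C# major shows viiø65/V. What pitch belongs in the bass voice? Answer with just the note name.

A#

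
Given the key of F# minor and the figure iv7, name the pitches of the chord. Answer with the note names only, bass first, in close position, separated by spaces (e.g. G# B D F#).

B D F# A

In F# minor, scale degree 4 is B, and the diatonic chord built there is a minor seventh chord.
Stacking thirds from B gives B-D-F#-A.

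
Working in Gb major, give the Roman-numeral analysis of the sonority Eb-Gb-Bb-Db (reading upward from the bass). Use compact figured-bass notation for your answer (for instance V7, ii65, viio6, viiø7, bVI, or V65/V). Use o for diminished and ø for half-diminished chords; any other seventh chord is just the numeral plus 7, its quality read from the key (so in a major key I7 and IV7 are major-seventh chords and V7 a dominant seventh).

vi7

The pitches Eb-Gb-Bb-Db form a minor seventh chord rooted on Eb.
In Gb major, Eb is the submediant; the diatonic minor seventh chord there is vi7.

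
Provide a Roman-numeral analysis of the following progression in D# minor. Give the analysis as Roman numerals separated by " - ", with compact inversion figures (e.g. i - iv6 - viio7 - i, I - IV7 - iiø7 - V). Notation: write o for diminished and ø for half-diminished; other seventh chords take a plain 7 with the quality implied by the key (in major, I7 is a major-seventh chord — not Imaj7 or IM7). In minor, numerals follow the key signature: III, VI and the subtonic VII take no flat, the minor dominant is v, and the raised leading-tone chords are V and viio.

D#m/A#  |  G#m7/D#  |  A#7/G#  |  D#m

i64 - iv43 - V42 - i

D#m/A#: root D# is the tonic; minor triad there is i64.
G#m7/D#: minor seventh chord on G# = scale degree 4 → iv43.
A#7/G# has root A#, degree 5 in D# minor, so V42.
D#m: root D# is the tonic; minor triad there is i.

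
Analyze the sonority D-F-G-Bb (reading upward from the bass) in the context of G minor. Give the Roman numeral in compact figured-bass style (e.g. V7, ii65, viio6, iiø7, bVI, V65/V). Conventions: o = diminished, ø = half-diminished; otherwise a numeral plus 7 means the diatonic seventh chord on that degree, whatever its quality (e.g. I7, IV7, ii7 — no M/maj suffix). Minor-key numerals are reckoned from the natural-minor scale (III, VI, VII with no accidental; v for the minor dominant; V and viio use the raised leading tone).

i43

Stacked in thirds the chord is G-Bb-D-F: a minor seventh chord on G.
G is scale degree 1 in G minor, and a minor seventh chord on that degree is written i7.
With D in the bass the chord is in second inversion, so the figured bass is 43.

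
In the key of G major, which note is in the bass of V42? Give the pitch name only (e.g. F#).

C

V in G major has root D; the chord is D-F#-A-C.
The figure 42 means third inversion — the seventh is in the bass.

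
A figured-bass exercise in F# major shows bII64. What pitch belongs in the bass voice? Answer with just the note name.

bII in F# major has root G; the chord is G-B-D.
The figure 64 means second inversion — the fifth is in the bass.

D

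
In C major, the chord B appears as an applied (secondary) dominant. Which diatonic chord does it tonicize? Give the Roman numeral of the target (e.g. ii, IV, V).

iii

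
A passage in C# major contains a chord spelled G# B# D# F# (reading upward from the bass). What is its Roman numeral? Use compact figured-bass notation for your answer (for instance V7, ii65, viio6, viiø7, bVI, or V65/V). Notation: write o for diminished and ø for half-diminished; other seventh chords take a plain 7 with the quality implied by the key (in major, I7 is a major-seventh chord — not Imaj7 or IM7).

The pitches G#-B#-D#-F# form a dominant seventh chord rooted on G#.
G# is scale degree 5 in C# major, and a dominant seventh chord on that degree is written V7.

V7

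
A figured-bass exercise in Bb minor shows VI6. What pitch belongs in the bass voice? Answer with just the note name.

Bb

VI in Bb minor has root Gb; the chord is Gb-Bb-Db.
The figure 6 means first inversion — the third is in the bass.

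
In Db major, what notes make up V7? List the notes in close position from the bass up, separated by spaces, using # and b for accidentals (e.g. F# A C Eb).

Ab C Eb Gb

In Db major, scale degree 5 is Ab, and the diatonic chord built there is a dominant seventh chord.
Stacking thirds from Ab gives Ab-C-Eb-Gb.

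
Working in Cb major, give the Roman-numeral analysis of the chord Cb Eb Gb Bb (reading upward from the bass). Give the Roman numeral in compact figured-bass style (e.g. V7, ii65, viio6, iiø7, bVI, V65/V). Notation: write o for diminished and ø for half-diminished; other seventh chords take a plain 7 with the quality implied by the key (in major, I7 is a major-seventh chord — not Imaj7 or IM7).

I7

The pitches Cb-Eb-Gb-Bb form a major seventh chord rooted on Cb.
In Cb major, Cb is the tonic; the diatonic major seventh chord there is I7.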